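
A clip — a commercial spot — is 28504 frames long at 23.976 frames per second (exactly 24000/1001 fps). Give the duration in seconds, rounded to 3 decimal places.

Running time = 28504 × 1001/24000 = 3566563/3000 s ≈ 1188.854 s.

1188.854 seconds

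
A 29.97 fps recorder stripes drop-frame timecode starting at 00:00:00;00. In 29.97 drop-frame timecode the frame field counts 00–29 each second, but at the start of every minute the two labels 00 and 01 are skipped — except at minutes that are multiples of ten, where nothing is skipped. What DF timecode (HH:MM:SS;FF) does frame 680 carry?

Each 10-minute DF block holds 10 × 60 × 30 − 9 × 2 = 17982 frames. 680 ÷ 17982 → 0 full blocks, remainder 680.
Within the partial block the first minute is 1800 frames and each further minute 1798, so 0 further minute boundaries passed. Total skipped labels = 18 × 0 + 2 × 0 = 0.
Non-drop label index = 680 + 0 = 680; at 30 labels/s that is 00:00:22:20, i.e. DF 00:00:22;20.

00:00:22;20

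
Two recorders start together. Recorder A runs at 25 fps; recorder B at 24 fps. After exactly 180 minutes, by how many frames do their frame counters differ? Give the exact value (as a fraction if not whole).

180 min = 10800 s.
A emits 25 × 10800 = 270000 frames; B emits 24 × 10800 = 259200.
Difference = 10800 frames; B is behind A.

10800 frames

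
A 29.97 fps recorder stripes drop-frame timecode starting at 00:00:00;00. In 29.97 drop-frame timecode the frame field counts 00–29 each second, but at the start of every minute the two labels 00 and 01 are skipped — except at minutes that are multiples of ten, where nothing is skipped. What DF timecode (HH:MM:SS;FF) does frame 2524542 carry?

Ten DF minutes hold 17982 frames, so frame 2524542 lies in block 140 (frames 2517480–2535461) with 7062 frames into that block.
The block's first minute is 1800 frames and the rest 1798 each; 7062 frames reaches minute 3, so 140 × 18 + 3 × 2 = 2526 labels have been skipped so far.
Adding those back, label number 2524542 + 2526 = 2527068 at 30 labels/s is 84235 s + 18 f = 23 h 23 min 55 s frame 18, i.e. 23:23:55;18.

23:23:55;18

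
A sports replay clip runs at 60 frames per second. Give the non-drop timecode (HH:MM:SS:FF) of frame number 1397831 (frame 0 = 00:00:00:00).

1397831 ÷ 60 = 23297 full seconds, remainder 11 frames.
23297 s = 6 h 28 min 17 s.
Timecode: 06:28:17:11.

06:28:17:11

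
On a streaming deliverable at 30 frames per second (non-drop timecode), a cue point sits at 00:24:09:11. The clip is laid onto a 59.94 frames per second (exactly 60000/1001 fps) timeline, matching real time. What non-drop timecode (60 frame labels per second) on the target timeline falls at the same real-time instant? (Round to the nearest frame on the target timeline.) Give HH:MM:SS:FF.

00:24:07:55

Source frame index: (0×3600 + 24×60 + 9) × 30 + 11 = 43481.
Real time: 43481 / (30) = 43481/30 s.
Target frame: (43481/30) × (60000/1001) = 86962000/1001 ≈ 86875.125 → 86875.
At 60 labels/s: frame 86875 → 00:24:07:55.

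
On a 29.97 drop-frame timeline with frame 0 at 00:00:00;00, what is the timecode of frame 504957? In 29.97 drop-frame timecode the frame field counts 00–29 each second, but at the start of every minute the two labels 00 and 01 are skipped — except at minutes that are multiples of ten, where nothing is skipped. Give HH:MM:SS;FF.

04:40:48;21

Ten DF minutes hold 17982 frames, so frame 504957 lies in block 28 (frames 503496–521477) with 1461 frames into that block.
The block's first minute is 1800 frames and the rest 1798 each; 1461 frames reaches minute 0, so 28 × 18 + 0 × 2 = 504 labels have been skipped so far.
Adding those back, label number 504957 + 504 = 505461 at 30 labels/s is 16848 s + 21 f = 4 h 40 min 48 s frame 21, i.e. 04:40:48;21.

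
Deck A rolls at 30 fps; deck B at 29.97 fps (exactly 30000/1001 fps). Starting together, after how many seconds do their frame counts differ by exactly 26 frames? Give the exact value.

The gap grows by |30000/1001 − 30| = 30/1001 frames per second.
Time for a 26-frame gap: 26 ÷ (30/1001) = 13013/15 s.

13013/15 seconds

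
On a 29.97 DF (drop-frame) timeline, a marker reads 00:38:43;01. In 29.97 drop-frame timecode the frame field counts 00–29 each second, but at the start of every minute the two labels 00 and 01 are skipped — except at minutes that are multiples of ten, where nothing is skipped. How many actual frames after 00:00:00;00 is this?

As if non-drop at 30 labels/s: (0 × 3600 + 38 × 60 + 43) × 30 + 1 = 69691.
Minute boundaries passed: 38; those not divisible by 10: 38 − 3 = 35; dropped labels = 2 × 35 = 70.
Actual frame index = 69691 − 70 = 69621.

69621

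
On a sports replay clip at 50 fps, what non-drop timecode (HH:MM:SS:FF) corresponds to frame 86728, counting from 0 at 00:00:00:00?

86728 ÷ 50 = 1734 full seconds, remainder 28 frames.
1734 s = 0 h 28 min 54 s.
Timecode: 00:28:54:28.

00:28:54:28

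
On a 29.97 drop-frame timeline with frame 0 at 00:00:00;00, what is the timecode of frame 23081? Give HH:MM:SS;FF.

Ten DF minutes hold 17982 frames, so frame 23081 lies in block 1 (frames 17982–35963) with 5099 frames into that block.
The block's first minute is 1800 frames and the rest 1798 each; 5099 frames reaches minute 2, so 1 × 18 + 2 × 2 = 22 labels have been skipped so far.
Adding those back, label number 23081 + 22 = 23103 at 30 labels/s is 770 s + 3 f = 0 h 12 min 50 s frame 3, i.e. 00:12:50;03.

00:12:50;03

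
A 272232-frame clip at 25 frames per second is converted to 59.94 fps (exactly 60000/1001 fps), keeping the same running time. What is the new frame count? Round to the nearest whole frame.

652704 frames

Frames at target rate = 272232 × (60000/1001) / (25) = 653356800/1001 ≈ 652704.096.
Nearest whole frame: 652704.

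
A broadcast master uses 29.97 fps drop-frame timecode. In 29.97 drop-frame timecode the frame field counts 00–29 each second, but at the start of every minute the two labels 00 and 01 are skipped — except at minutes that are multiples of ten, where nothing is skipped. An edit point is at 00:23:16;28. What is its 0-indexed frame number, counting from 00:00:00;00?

As if non-drop at 30 labels/s: (0 × 3600 + 23 × 60 + 16) × 30 + 28 = 41908.
Minute boundaries passed: 23; those not divisible by 10: 23 − 2 = 21; dropped labels = 2 × 21 = 42.
Actual frame index = 41908 − 42 = 41866.

41866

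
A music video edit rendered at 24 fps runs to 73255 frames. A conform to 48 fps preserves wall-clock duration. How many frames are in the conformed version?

Frames at target rate = 73255 × (48) / (24) = 146510.

146510 frames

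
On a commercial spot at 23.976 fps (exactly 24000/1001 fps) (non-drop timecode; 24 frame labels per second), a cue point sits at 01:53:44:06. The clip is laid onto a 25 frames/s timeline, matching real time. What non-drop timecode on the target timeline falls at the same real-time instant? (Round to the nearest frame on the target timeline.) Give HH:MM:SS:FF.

Source frame index: (1×3600 + 53×60 + 44) × 24 + 6 = 163782.
Real time: 163782 / (24000/1001) = 27324297/4000 s.
Target frame: (27324297/4000) × (25) = 27324297/160 ≈ 170776.856 → 170777.
At 25 labels/s: frame 170777 → 01:53:51:02.

01:53:51:02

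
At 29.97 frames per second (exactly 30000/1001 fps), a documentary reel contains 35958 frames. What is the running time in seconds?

Running time = 35958 / (30000/1001) = 1199.7986 s.

1199.7986 seconds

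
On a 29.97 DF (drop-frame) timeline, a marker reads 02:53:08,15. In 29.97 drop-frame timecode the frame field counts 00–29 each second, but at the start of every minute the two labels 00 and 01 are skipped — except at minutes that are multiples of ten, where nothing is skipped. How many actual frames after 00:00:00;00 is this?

As if non-drop at 30 labels/s: (2 × 3600 + 53 × 60 + 8) × 30 + 15 = 311655.
Minute boundaries passed: 173; those not divisible by 10: 173 − 17 = 156; dropped labels = 2 × 156 = 312.
Actual frame index = 311655 − 312 = 311343.

311343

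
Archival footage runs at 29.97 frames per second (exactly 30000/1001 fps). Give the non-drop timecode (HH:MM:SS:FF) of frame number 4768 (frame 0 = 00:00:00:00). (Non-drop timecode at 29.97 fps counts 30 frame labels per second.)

4768 ÷ 30 = 158 full seconds, remainder 28 frames.
158 s = 0 h 2 min 38 s.
Timecode: 00:02:38:28.

00:02:38:28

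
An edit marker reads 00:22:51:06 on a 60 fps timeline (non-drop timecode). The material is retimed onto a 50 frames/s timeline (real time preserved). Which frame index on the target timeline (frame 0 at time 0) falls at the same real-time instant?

frame 68555

Source frame index: (0×3600 + 22×60 + 51) × 60 + 6 = 82266.
Real time: 82266 / (60) = 13711/10 s.
Target frame: (13711/10) × (50) = 68555.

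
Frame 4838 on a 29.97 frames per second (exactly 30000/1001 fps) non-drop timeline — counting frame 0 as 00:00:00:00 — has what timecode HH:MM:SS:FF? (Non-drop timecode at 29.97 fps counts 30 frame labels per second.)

00:02:41:08

4838 ÷ 30 = 161 full seconds, remainder 8 frames.
161 s = 0 h 2 min 41 s.
Timecode: 00:02:41:08.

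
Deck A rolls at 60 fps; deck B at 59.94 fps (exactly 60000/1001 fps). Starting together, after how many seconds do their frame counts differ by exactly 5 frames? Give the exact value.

The gap grows by |60000/1001 − 60| = 60/1001 frames per second.
Time for a 5-frame gap: 5 ÷ (60/1001) = 1001/12 s.

1001/12 seconds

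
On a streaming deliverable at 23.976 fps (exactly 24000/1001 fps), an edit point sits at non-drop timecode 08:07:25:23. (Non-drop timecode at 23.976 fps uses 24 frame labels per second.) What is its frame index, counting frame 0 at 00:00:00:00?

frame 701903

Total seconds to the label: (8 × 3600 + 7 × 60 + 25) = 29245.
Frame index = 29245 × 24 + 23 = 701903.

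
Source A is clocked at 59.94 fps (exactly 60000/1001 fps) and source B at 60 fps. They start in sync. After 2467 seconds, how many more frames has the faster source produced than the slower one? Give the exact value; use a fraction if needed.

A emits 60000/1001 × 2467 = 148020000/1001 frames; B emits 60 × 2467 = 148020.
Difference = 148020/1001 frames (≈ 147.8721); B is ahead of A.

148020/1001 frames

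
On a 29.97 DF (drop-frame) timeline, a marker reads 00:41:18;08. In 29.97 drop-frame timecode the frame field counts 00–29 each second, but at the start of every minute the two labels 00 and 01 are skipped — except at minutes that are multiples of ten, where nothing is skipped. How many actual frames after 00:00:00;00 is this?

Complete 10-minute blocks: 4, each 17982 frames → 71928.
Remaining 1 whole minute in the current block: 1800 + 0 × 1798 = 1800 frames.
Within the current minute: 18 × 30 + 8 − 2 = 546 (labels ;00/;01 skipped at this minute). Total = 71928 + 1800 + 546 = 74274.

74274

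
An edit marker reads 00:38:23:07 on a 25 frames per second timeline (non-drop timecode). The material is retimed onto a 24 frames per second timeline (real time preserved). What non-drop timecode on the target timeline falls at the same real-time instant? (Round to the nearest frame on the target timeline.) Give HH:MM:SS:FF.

Source frame index: (0×3600 + 38×60 + 23) × 25 + 7 = 57582.
Real time: 57582 / (25) = 57582/25 s.
Target frame: (57582/25) × (24) = 1381968/25 ≈ 55278.720 → 55279.
At 24 labels/s: frame 55279 → 00:38:23:07.

00:38:23:07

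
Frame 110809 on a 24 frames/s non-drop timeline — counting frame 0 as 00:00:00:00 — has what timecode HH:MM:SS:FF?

01:16:57:01

110809 ÷ 24 = 4617 full seconds, remainder 1 frame.
4617 s = 1 h 16 min 57 s.
Timecode: 01:16:57:01.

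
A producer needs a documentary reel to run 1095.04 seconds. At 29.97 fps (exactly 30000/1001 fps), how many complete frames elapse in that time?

Frames = 1095.04 × 30000/1001 = 32851200/1001 ≈ 32818.3816.
Complete frames: 32818.

32818 frames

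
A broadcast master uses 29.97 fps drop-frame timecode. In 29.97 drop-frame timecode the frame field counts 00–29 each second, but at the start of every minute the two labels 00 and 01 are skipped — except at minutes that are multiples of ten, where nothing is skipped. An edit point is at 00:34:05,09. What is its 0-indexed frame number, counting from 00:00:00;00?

61297

Complete 10-minute blocks: 3, each 17982 frames → 53946.
Remaining 4 whole minutes in the current block: 1800 + 3 × 1798 = 7194 frames.
Within the current minute: 5 × 30 + 9 − 2 = 157 (labels ;00/;01 skipped at this minute). Total = 53946 + 7194 + 157 = 61297.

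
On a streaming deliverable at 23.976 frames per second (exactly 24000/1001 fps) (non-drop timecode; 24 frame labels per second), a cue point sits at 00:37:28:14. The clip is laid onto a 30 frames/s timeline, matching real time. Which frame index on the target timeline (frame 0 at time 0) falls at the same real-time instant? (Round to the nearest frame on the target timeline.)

frame 67525

Source frame index: (0×3600 + 37×60 + 28) × 24 + 14 = 53966.
Real time: 53966 / (24000/1001) = 27009983/12000 s.
Target frame: (27009983/12000) × (30) = 27009983/400 ≈ 67524.958 → 67525.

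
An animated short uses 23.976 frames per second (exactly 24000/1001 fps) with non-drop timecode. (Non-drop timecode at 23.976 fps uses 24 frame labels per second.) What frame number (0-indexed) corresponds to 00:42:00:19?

Total seconds to the label: (0 × 3600 + 42 × 60 + 0) = 2520.
Frame index = 2520 × 24 + 19 = 60499.

60499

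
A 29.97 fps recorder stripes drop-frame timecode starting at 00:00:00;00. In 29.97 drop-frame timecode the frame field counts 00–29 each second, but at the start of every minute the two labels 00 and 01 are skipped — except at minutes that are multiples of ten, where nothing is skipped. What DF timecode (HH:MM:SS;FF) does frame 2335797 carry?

Ten DF minutes hold 17982 frames, so frame 2335797 lies in block 129 (frames 2319678–2337659) with 16119 frames into that block.
The block's first minute is 1800 frames and the rest 1798 each; 16119 frames reaches minute 8, so 129 × 18 + 8 × 2 = 2338 labels have been skipped so far.
Adding those back, label number 2335797 + 2338 = 2338135 at 30 labels/s is 77937 s + 25 f = 21 h 38 min 57 s frame 25, i.e. 21:38:57;25.

21:38:57;25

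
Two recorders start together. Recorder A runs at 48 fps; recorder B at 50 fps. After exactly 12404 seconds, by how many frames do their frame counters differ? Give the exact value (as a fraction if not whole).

24808 frames

A emits 48 × 12404 = 595392 frames; B emits 50 × 12404 = 620200.
Difference = 24808 frames; B is ahead of A.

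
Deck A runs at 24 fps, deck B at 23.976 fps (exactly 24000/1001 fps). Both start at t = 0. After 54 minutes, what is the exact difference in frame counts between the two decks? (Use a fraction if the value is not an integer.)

54 min = 3240 s.
A emits 24 × 3240 = 77760 frames; B emits 24000/1001 × 3240 = 77760000/1001.
Difference = 77760/1001 frames (≈ 77.6823); B is behind A.

77760/1001 frames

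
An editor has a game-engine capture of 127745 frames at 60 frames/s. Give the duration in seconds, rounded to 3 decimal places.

2129.083 seconds

Running time = 127745 × 1/60 = 25549/12 s ≈ 2129.083 s.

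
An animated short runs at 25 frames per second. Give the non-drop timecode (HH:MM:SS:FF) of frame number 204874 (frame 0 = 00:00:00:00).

204874 ÷ 25 = 8194 full seconds, remainder 24 frames.
8194 s = 2 h 16 min 34 s.
Timecode: 02:16:34:24.

02:16:34:24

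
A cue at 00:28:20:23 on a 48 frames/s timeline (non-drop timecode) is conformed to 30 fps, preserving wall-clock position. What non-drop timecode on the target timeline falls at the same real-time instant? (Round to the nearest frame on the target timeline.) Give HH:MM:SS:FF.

Source frame index: (0×3600 + 28×60 + 20) × 48 + 23 = 81623.
Real time: 81623 / (48) = 81623/48 s.
Target frame: (81623/48) × (30) = 408115/8 ≈ 51014.375 → 51014.
At 30 labels/s: frame 51014 → 00:28:20:14.

00:28:20:14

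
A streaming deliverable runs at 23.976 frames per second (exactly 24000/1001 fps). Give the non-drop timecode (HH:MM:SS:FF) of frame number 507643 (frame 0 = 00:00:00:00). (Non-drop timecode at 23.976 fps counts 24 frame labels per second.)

05:52:31:19

507643 ÷ 24 = 21151 full seconds, remainder 19 frames.
21151 s = 5 h 52 min 31 s.
Timecode: 05:52:31:19.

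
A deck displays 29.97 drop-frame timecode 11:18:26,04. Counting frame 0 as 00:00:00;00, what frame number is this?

Complete 10-minute blocks: 67, each 17982 frames → 1204794.
Remaining 8 whole minutes in the current block: 1800 + 7 × 1798 = 14386 frames.
Within the current minute: 26 × 30 + 4 − 2 = 782 (labels ;00/;01 skipped at this minute). Total = 1204794 + 14386 + 782 = 1219962.

1219962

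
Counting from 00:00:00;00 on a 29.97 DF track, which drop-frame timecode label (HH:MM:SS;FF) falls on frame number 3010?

Each 10-minute DF block holds 10 × 60 × 30 − 9 × 2 = 17982 frames. 3010 ÷ 17982 → 0 full blocks, remainder 3010.
Within the partial block the first minute is 1800 frames and each further minute 1798, so 1 further minute boundary passed. Total skipped labels = 18 × 0 + 2 × 1 = 2.
Non-drop label index = 3010 + 2 = 3012; at 30 labels/s that is 00:01:40:12, i.e. DF 00:01:40;12.

00:01:40;12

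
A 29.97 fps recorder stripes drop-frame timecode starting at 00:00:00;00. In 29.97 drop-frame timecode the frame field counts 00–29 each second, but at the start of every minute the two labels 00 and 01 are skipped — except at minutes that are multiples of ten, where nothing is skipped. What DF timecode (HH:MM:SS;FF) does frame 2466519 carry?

Ten DF minutes hold 17982 frames, so frame 2466519 lies in block 137 (frames 2463534–2481515) with 2985 frames into that block.
The block's first minute is 1800 frames and the rest 1798 each; 2985 frames reaches minute 1, so 137 × 18 + 1 × 2 = 2468 labels have been skipped so far.
Adding those back, label number 2466519 + 2468 = 2468987 at 30 labels/s is 82299 s + 17 f = 22 h 51 min 39 s frame 17, i.e. 22:51:39;17.

22:51:39;17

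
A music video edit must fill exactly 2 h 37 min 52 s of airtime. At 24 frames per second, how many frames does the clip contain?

2 h 37 min 52 s = 9472 s.
Frames = 9472 × 24 = 227328.

227328 frames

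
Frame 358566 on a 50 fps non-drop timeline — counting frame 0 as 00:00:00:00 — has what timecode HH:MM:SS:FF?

358566 ÷ 50 = 7171 full seconds, remainder 16 frames.
7171 s = 1 h 59 min 31 s.
Timecode: 01:59:31:16.

01:59:31:16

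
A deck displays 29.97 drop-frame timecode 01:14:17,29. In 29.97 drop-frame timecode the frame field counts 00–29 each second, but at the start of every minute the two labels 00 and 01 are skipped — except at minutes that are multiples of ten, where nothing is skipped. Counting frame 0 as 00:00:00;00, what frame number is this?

133605

Complete 10-minute blocks: 7, each 17982 frames → 125874.
Remaining 4 whole minutes in the current block: 1800 + 3 × 1798 = 7194 frames.
Within the current minute: 17 × 30 + 29 − 2 = 537 (labels ;00/;01 skipped at this minute). Total = 125874 + 7194 + 537 = 133605.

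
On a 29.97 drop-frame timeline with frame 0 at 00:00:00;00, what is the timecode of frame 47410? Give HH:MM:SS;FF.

00:26:21;28

Ten DF minutes hold 17982 frames, so frame 47410 lies in block 2 (frames 35964–53945) with 11446 frames into that block.
The block's first minute is 1800 frames and the rest 1798 each; 11446 frames reaches minute 6, so 2 × 18 + 6 × 2 = 48 labels have been skipped so far.
Adding those back, label number 47410 + 48 = 47458 at 30 labels/s is 1581 s + 28 f = 0 h 26 min 21 s frame 28, i.e. 00:26:21;28.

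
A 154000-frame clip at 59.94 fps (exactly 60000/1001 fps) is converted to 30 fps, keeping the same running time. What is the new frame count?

Target frames = source frames × (target rate / source rate) = 154000 × (30)/(60000/1001) = 154000 × 1001/2000 = 77077.

77077 frames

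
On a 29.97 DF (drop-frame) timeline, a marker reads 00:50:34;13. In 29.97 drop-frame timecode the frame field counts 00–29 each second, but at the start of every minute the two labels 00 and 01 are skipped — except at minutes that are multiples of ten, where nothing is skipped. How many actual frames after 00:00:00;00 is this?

As if non-drop at 30 labels/s: (0 × 3600 + 50 × 60 + 34) × 30 + 13 = 91033.
Minute boundaries passed: 50; those not divisible by 10: 50 − 5 = 45; dropped labels = 2 × 45 = 90.
Actual frame index = 91033 − 90 = 90943.

90943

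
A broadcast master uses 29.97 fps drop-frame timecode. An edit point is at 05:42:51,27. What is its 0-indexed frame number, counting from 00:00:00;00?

616541

Complete 10-minute blocks: 34, each 17982 frames → 611388.
Remaining 2 whole minutes in the current block: 1800 + 1 × 1798 = 3598 frames.
Within the current minute: 51 × 30 + 27 − 2 = 1555 (labels ;00/;01 skipped at this minute). Total = 611388 + 3598 + 1555 = 616541.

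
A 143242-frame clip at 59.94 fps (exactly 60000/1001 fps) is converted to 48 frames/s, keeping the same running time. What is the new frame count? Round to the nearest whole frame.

Frames at target rate = 143242 × (48) / (60000/1001) = 71692621/625 ≈ 114708.194.
Nearest whole frame: 114708.

114708 frames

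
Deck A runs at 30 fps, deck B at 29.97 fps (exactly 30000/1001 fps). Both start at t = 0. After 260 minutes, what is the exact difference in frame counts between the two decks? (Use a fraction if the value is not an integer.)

36000/77 frames

260 min = 15600 s.
A emits 30 × 15600 = 468000 frames; B emits 30000/1001 × 15600 = 36000000/77.
Difference = 36000/77 frames (≈ 467.5325); B is behind A.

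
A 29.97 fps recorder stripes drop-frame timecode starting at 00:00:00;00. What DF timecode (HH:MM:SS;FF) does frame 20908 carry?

Each 10-minute DF block holds 10 × 60 × 30 − 9 × 2 = 17982 frames. 20908 ÷ 17982 → 1 full block, remainder 2926.
Within the partial block the first minute is 1800 frames and each further minute 1798, so 1 further minute boundary passed. Total skipped labels = 18 × 1 + 2 × 1 = 20.
Non-drop label index = 20908 + 20 = 20928; at 30 labels/s that is 00:11:37:18, i.e. DF 00:11:37;18.

00:11:37;18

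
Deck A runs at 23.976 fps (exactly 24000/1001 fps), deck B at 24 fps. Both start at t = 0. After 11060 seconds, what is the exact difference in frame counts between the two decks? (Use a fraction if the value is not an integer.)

37920/143 frames

A emits 24000/1001 × 11060 = 37920000/143 frames; B emits 24 × 11060 = 265440.
Difference = 37920/143 frames (≈ 265.1748); B is ahead of A.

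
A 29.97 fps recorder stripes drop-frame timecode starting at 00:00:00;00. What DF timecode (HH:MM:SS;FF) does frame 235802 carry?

Ten DF minutes hold 17982 frames, so frame 235802 lies in block 13 (frames 233766–251747) with 2036 frames into that block.
The block's first minute is 1800 frames and the rest 1798 each; 2036 frames reaches minute 1, so 13 × 18 + 1 × 2 = 236 labels have been skipped so far.
Adding those back, label number 235802 + 236 = 236038 at 30 labels/s is 7867 s + 28 f = 2 h 11 min 7 s frame 28, i.e. 02:11:07;28.

02:11:07;28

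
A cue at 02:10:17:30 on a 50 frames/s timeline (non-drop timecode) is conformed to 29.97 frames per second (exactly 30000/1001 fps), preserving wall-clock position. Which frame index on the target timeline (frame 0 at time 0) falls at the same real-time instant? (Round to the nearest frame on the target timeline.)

Source frame index: (2×3600 + 10×60 + 17) × 50 + 30 = 390880.
Real time: 390880 / (50) = 39088/5 s.
Target frame: (39088/5) × (30000/1001) = 33504000/143 ≈ 234293.706 → 234294.

frame 234294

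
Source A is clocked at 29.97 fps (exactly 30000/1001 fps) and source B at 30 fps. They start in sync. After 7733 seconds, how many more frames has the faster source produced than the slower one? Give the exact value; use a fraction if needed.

A emits 30000/1001 × 7733 = 21090000/91 frames; B emits 30 × 7733 = 231990.
Difference = 21090/91 frames (≈ 231.7582); B is ahead of A.

21090/91 frames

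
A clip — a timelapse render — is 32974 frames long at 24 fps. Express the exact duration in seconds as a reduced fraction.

Running time = 32974 ÷ (24) = 32974 × 1/24 = 16487/12 s.

16487/12 seconds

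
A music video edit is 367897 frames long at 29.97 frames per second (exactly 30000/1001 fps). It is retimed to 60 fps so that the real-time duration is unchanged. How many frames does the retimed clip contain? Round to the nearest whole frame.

Frames at target rate = 367897 × (60) / (30000/1001) = 368264897/500 ≈ 736529.794.
Nearest whole frame: 736530.

736530 frames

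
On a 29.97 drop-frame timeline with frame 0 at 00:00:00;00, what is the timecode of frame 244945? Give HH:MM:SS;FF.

02:16:13;01

Each 10-minute DF block holds 10 × 60 × 30 − 9 × 2 = 17982 frames. 244945 ÷ 17982 → 13 full blocks, remainder 11179.
Within the partial block the first minute is 1800 frames and each further minute 1798, so 6 further minute boundaries passed. Total skipped labels = 18 × 13 + 2 × 6 = 246.
Non-drop label index = 244945 + 246 = 245191; at 30 labels/s that is 02:16:13:01, i.e. DF 02:16:13;01.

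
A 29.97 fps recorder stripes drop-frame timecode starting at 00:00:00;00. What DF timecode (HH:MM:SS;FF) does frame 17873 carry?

00:09:56;11

Ten DF minutes hold 17982 frames, so frame 17873 lies in block 0 (frames 0–17981) with 17873 frames into that block.
The block's first minute is 1800 frames and the rest 1798 each; 17873 frames reaches minute 9, so 0 × 18 + 9 × 2 = 18 labels have been skipped so far.
Adding those back, label number 17873 + 18 = 17891 at 30 labels/s is 596 s + 11 f = 0 h 9 min 56 s frame 11, i.e. 00:09:56;11.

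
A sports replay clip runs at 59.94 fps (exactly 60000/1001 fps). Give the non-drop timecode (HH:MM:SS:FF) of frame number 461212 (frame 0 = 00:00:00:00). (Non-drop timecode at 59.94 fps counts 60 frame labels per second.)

02:08:06:52

461212 ÷ 60 = 7686 full seconds, remainder 52 frames.
7686 s = 2 h 8 min 6 s.
Timecode: 02:08:06:52.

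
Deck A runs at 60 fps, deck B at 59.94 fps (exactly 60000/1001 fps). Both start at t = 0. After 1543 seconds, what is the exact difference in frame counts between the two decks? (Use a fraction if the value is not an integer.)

92580/1001 frames

A emits 60 × 1543 = 92580 frames; B emits 60000/1001 × 1543 = 92580000/1001.
Difference = 92580/1001 frames (≈ 92.4875); B is behind A.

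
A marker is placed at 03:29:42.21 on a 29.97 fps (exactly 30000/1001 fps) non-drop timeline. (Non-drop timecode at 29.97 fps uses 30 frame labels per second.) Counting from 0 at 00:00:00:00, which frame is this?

377481

Total seconds to the label: (3 × 3600 + 29 × 60 + 42) = 12582.
Frame index = 12582 × 30 + 21 = 377481.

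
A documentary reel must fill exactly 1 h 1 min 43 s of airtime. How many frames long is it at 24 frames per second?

88872 frames

1 h 1 min 43 s = 3703 s.
Frames = 3703 × 24 = 88872.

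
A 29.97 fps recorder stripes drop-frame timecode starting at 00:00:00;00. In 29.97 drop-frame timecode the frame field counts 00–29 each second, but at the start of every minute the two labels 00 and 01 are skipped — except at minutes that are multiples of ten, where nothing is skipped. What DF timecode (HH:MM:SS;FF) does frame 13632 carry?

00:07:34;26

Each 10-minute DF block holds 10 × 60 × 30 − 9 × 2 = 17982 frames. 13632 ÷ 17982 → 0 full blocks, remainder 13632.
Within the partial block the first minute is 1800 frames and each further minute 1798, so 7 further minute boundaries passed. Total skipped labels = 18 × 0 + 2 × 7 = 14.
Non-drop label index = 13632 + 14 = 13646; at 30 labels/s that is 00:07:34:26, i.e. DF 00:07:34;26.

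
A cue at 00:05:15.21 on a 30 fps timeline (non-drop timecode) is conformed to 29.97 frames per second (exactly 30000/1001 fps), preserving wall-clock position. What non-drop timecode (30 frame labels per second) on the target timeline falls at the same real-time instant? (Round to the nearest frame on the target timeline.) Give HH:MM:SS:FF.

00:05:15:12

Source frame index: (0×3600 + 5×60 + 15) × 30 + 21 = 9471.
Real time: 9471 / (30) = 3157/10 s.
Target frame: (3157/10) × (30000/1001) = 123000/13 ≈ 9461.538 → 9462.
At 30 labels/s: frame 9462 → 00:05:15:12.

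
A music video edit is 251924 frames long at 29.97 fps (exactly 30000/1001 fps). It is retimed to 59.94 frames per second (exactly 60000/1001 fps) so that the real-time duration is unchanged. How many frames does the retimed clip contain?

503848 frames

Target frames = source frames × (target rate / source rate) = 251924 × (60000/1001)/(30000/1001) = 251924 × 2 = 503848.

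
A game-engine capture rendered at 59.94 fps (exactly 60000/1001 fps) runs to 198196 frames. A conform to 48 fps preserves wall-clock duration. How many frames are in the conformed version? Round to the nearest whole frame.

158715 frames

Frames at target rate = 198196 × (48) / (60000/1001) = 99197098/625 ≈ 158715.357.
Nearest whole frame: 158715.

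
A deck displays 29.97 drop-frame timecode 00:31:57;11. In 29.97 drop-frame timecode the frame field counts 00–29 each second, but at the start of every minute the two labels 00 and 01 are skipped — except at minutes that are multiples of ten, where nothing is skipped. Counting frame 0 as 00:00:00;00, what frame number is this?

As if non-drop at 30 labels/s: (0 × 3600 + 31 × 60 + 57) × 30 + 11 = 57521.
Minute boundaries passed: 31; those not divisible by 10: 31 − 3 = 28; dropped labels = 2 × 28 = 56.
Actual frame index = 57521 − 56 = 57465.

57465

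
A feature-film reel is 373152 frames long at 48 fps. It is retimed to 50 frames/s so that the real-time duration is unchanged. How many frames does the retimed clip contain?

Target frames = source frames × (target rate / source rate) = 373152 × (50)/(48) = 373152 × 25/24 = 388700.

388700 frames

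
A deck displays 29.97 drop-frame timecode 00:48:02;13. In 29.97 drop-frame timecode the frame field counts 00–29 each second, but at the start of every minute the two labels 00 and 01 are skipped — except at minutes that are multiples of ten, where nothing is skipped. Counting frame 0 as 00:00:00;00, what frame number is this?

Complete 10-minute blocks: 4, each 17982 frames → 71928.
Remaining 8 whole minutes in the current block: 1800 + 7 × 1798 = 14386 frames.
Within the current minute: 2 × 30 + 13 − 2 = 71 (labels ;00/;01 skipped at this minute). Total = 71928 + 14386 + 71 = 86385.

86385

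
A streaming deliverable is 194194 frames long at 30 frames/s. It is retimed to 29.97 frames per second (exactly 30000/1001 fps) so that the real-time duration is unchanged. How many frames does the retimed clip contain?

194000 frames

Target frames = source frames × (target rate / source rate) = 194194 × (30000/1001)/(30) = 194194 × 1000/1001 = 194000.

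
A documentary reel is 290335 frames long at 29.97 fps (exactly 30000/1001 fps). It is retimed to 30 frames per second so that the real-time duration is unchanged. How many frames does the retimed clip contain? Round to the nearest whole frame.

Frames at target rate = 290335 × (30) / (30000/1001) = 58125067/200 ≈ 290625.335.
Nearest whole frame: 290625.

290625 frames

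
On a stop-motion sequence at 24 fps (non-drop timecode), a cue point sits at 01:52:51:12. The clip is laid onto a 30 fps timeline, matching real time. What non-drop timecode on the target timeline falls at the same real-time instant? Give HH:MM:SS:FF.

01:52:51:15

Source frame index: (1×3600 + 52×60 + 51) × 24 + 12 = 162516.
Real time: 162516 / (24) = 13543/2 s.
Target frame: (13543/2) × (30) = 203145.
At 30 labels/s: frame 203145 → 01:52:51:15.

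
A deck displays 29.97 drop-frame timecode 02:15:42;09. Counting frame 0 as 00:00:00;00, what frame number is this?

244025

As if non-drop at 30 labels/s: (2 × 3600 + 15 × 60 + 42) × 30 + 9 = 244269.
Minute boundaries passed: 135; those not divisible by 10: 135 − 13 = 122; dropped labels = 2 × 122 = 244.
Actual frame index = 244269 − 244 = 244025.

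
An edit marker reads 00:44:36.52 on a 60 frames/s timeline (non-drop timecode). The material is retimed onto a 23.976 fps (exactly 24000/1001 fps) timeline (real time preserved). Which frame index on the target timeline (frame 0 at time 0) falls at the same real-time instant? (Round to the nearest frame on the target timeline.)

frame 64181

Source frame index: (0×3600 + 44×60 + 36) × 60 + 52 = 160612.
Real time: 160612 / (60) = 40153/15 s.
Target frame: (40153/15) × (24000/1001) = 64244800/1001 ≈ 64180.619 → 64181.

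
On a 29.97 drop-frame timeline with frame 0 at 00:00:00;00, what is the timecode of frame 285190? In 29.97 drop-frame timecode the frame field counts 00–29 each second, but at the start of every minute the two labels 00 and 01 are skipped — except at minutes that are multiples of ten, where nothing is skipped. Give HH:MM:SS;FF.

02:38:35;26

Each 10-minute DF block holds 10 × 60 × 30 − 9 × 2 = 17982 frames. 285190 ÷ 17982 → 15 full blocks, remainder 15460.
Within the partial block the first minute is 1800 frames and each further minute 1798, so 8 further minute boundaries passed. Total skipped labels = 18 × 15 + 2 × 8 = 286.
Non-drop label index = 285190 + 286 = 285476; at 30 labels/s that is 02:38:35:26, i.e. DF 02:38:35;26.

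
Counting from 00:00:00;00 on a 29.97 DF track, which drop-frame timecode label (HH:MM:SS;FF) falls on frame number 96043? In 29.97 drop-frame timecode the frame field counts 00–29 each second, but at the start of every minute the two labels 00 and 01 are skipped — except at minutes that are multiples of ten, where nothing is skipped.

Each 10-minute DF block holds 10 × 60 × 30 − 9 × 2 = 17982 frames. 96043 ÷ 17982 → 5 full blocks, remainder 6133.
Within the partial block the first minute is 1800 frames and each further minute 1798, so 3 further minute boundaries passed. Total skipped labels = 18 × 5 + 2 × 3 = 96.
Non-drop label index = 96043 + 96 = 96139; at 30 labels/s that is 00:53:24:19, i.e. DF 00:53:24;19.

00:53:24;19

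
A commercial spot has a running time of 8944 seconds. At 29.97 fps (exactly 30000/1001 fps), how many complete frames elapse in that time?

Frames = 8944 × 30000/1001 = 20640000/77 ≈ 268051.9481.
Complete frames: 268051.

268051 frames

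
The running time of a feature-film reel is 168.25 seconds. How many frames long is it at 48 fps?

Frames = 168.25 × 48 = 8076.

8076 frames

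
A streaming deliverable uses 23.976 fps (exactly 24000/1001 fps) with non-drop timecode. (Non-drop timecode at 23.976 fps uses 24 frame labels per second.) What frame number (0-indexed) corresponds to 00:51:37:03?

Total seconds to the label: (0 × 3600 + 51 × 60 + 37) = 3097.
Frame index = 3097 × 24 + 3 = 74331.

74331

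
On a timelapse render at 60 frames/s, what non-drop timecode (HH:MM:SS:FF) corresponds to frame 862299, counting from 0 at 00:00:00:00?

862299 ÷ 60 = 14371 full seconds, remainder 39 frames.
14371 s = 3 h 59 min 31 s.
Timecode: 03:59:31:39.

03:59:31:39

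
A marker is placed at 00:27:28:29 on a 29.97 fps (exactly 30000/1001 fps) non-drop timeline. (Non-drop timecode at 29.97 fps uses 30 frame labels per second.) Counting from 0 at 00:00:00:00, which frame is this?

49469

Total seconds to the label: (0 × 3600 + 27 × 60 + 28) = 1648.
Frame index = 1648 × 30 + 29 = 49469.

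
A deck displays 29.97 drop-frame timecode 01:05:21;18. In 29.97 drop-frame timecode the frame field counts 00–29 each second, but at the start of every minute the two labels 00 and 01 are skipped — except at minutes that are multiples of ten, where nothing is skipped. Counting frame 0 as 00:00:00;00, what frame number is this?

As if non-drop at 30 labels/s: (1 × 3600 + 5 × 60 + 21) × 30 + 18 = 117648.
Minute boundaries passed: 65; those not divisible by 10: 65 − 6 = 59; dropped labels = 2 × 59 = 118.
Actual frame index = 117648 − 118 = 117530.

117530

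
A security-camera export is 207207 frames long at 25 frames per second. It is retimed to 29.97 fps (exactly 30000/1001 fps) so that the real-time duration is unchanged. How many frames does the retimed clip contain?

248400 frames

Target frames = source frames × (target rate / source rate) = 207207 × (30000/1001)/(25) = 207207 × 1200/1001 = 248400.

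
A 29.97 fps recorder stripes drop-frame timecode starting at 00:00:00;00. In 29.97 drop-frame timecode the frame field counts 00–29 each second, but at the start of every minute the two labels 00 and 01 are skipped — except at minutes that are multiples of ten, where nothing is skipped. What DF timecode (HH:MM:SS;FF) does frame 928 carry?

Ten DF minutes hold 17982 frames, so frame 928 lies in block 0 (frames 0–17981) with 928 frames into that block.
The block's first minute is 1800 frames and the rest 1798 each; 928 frames reaches minute 0, so 0 × 18 + 0 × 2 = 0 labels have been skipped so far.
Adding those back, label number 928 + 0 = 928 at 30 labels/s is 30 s + 28 f = 0 h 0 min 30 s frame 28, i.e. 00:00:30;28.

00:00:30;28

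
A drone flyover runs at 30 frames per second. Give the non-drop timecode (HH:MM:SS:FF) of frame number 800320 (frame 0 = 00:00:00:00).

800320 ÷ 30 = 26677 full seconds, remainder 10 frames.
26677 s = 7 h 24 min 37 s.
Timecode: 07:24:37:10.

07:24:37:10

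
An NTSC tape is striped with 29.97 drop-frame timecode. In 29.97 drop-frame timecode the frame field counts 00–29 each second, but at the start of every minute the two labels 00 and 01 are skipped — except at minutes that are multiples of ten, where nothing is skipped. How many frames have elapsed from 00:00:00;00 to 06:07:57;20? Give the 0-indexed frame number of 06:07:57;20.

As if non-drop at 30 labels/s: (6 × 3600 + 7 × 60 + 57) × 30 + 20 = 662330.
Minute boundaries passed: 367; those not divisible by 10: 367 − 36 = 331; dropped labels = 2 × 331 = 662.
Actual frame index = 662330 − 662 = 661668.

661668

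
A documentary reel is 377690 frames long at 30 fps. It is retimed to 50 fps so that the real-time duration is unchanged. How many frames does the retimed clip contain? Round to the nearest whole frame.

Frames at target rate = 377690 × (50) / (30) = 1888450/3 ≈ 629483.333.
Nearest whole frame: 629483.

629483 frames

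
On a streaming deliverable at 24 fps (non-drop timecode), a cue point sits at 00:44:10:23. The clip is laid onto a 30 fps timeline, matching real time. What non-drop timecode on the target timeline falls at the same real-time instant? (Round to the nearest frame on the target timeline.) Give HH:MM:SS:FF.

00:44:10:29

Source frame index: (0×3600 + 44×60 + 10) × 24 + 23 = 63623.
Real time: 63623 / (24) = 63623/24 s.
Target frame: (63623/24) × (30) = 318115/4 ≈ 79528.750 → 79529.
At 30 labels/s: frame 79529 → 00:44:10:29.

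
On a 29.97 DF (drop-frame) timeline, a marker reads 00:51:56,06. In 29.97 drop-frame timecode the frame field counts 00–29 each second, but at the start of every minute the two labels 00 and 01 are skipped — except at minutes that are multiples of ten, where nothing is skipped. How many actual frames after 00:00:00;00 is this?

93394

As if non-drop at 30 labels/s: (0 × 3600 + 51 × 60 + 56) × 30 + 6 = 93486.
Minute boundaries passed: 51; those not divisible by 10: 51 − 5 = 46; dropped labels = 2 × 46 = 92.
Actual frame index = 93486 − 92 = 93394.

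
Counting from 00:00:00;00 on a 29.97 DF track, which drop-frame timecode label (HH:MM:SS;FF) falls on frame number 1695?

00:00:56;15

Each 10-minute DF block holds 10 × 60 × 30 − 9 × 2 = 17982 frames. 1695 ÷ 17982 → 0 full blocks, remainder 1695.
Within the partial block the first minute is 1800 frames and each further minute 1798, so 0 further minute boundaries passed. Total skipped labels = 18 × 0 + 2 × 0 = 0.
Non-drop label index = 1695 + 0 = 1695; at 30 labels/s that is 00:00:56:15, i.e. DF 00:00:56;15.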